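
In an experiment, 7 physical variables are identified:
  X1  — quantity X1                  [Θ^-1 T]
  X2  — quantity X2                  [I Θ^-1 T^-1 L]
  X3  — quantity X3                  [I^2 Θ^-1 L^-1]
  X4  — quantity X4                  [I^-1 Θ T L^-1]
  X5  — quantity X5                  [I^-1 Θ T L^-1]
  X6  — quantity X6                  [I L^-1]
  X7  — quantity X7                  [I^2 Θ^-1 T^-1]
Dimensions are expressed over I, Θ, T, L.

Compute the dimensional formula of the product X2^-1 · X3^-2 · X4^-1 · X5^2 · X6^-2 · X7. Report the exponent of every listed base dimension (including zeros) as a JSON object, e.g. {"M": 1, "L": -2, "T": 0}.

Write exponents as rows I,Θ,T,L / cols X1,X2,X3,X4,X5,X6,X7:
  I: [ 0  1  2 -1 -1  1  2]
  Θ: [-1 -1 -1  1  1  0 -1]
  T: [ 1 -1  0  1  1  0 -1]
  L: [ 0  1 -1 -1 -1 -1  0]
  [I]: (-1)·1+(-2)·2+(-1)·-1+(2)·-1+(-2)·1+(1)·2 = -6
  [Θ]: (-1)·-1+(-2)·-1+(-1)·1+(2)·1+(-2)·0+(1)·-1 = 3
  [T]: (-1)·-1+(-2)·0+(-1)·1+(2)·1+(-2)·0+(1)·-1 = 1
  [L]: (-1)·1+(-2)·-1+(-1)·-1+(2)·-1+(-2)·-1+(1)·0 = 2
⇒ I^-6 Θ^3 T L^2

{"I": -6, "Θ": 3, "T": 1, "L": 2}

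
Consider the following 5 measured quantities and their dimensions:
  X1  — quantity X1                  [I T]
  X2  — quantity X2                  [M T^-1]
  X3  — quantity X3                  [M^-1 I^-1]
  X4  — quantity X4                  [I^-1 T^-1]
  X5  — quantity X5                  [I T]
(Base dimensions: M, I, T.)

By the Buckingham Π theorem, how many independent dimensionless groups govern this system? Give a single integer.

3

Dimensional matrix (M×I×T by X1×X2×X3×X4×X5):
  M: [ 0  1 -1  0  0]
  I: [ 1  0 -1 -1  1]
  T: [ 1 -1  0 -1  1]
Echelon form has 2 nonzero rows (pivots: X1,X2)
n=5, r=2 ⇒ 3 dimensionless groups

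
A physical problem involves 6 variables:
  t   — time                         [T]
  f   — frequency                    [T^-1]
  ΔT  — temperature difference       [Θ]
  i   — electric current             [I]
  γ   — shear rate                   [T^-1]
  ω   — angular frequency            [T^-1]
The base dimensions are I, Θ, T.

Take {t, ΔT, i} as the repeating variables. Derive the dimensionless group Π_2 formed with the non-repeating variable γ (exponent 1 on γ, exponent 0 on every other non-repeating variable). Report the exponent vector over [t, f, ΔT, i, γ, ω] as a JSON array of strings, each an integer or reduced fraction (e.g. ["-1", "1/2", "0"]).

Dimensional matrix (I×Θ×T by t×f×ΔT×i×γ×ω):
  I: [ 0  0  0  1  0  0]
  Θ: [ 0  0  1  0  0  0]
  T: [ 1 -1  0  0 -1 -1]
Row reduction gives pivot columns t,ΔT,i; rank = 3
Repeat: t,ΔT,i; free: f,γ,ω
RREF:
  r0: [   1   -1    0    0   -1   -1]
  r1: [   0    0    1    0    0    0]
  r2: [   0    0    0    1    0    0]
Fix exponent of γ at 1, f at 0, ω at 0; solve each RREF row for its pivot's exponent:
  r0: exp(t) + (-1)·1 = 0 ⇒ exp(t) = 1
  r1: exp(ΔT) + (0)·1 = 0 ⇒ exp(ΔT) = 0
  r2: exp(i) + (0)·1 = 0 ⇒ exp(i) = 0
Π_2 = t · γ

["1", "0", "0", "0", "1", "0"]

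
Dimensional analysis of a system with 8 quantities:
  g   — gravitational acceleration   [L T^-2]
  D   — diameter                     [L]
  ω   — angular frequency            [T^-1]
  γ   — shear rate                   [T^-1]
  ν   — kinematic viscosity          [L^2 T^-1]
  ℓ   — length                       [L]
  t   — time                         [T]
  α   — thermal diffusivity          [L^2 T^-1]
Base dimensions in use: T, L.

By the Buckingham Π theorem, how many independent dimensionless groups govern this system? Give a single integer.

6

Dimensional matrix (T×L by g×D×ω×γ×ν×ℓ×t×α):
  T: [-2  0 -1 -1 -1  0  1 -1]
  L: [ 1  1  0  0  2  1  0  2]
Row reduction gives pivot columns g,D; rank = 2
n=8, r=2 ⇒ 6 dimensionless groups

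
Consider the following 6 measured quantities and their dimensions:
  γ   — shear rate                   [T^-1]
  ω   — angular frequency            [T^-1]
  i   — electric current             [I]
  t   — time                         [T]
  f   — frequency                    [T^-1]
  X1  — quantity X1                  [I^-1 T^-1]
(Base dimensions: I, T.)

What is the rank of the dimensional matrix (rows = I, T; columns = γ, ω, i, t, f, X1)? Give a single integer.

2

Exponent matrix [I,T] × [γ,ω,i,t,f,X1]:
  I: [ 0  0  1  0  0 -1]
  T: [-1 -1  0  1 -1 -1]
Echelon form has 2 nonzero rows (pivots: γ,i)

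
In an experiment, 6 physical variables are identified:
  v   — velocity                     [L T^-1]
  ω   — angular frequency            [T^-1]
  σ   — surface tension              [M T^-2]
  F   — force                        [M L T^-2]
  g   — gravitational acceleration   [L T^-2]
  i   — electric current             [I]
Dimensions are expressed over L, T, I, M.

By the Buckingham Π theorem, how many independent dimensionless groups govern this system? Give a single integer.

2

Write exponents as rows L,T,I,M / cols v,ω,σ,F,g,i:
  L: [ 1  0  0  1  1  0]
  T: [-1 -1 -2 -2 -2  0]
  I: [ 0  0  0  0  0  1]
  M: [ 0  0  1  1  0  0]
RREF → pivots at {v,ω,σ,i} ⇒ r = 4
n=6, r=4 ⇒ 2 dimensionless groups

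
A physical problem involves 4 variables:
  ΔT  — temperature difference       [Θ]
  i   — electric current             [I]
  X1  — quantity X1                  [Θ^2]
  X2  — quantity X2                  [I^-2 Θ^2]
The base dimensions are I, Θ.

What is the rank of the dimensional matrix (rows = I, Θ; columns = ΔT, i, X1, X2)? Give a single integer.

2

Dimensional matrix (I×Θ by ΔT×i×X1×X2):
  I: [ 0  1  0 -2]
  Θ: [ 1  0  2  2]
RREF → pivots at {ΔT,i} ⇒ r = 2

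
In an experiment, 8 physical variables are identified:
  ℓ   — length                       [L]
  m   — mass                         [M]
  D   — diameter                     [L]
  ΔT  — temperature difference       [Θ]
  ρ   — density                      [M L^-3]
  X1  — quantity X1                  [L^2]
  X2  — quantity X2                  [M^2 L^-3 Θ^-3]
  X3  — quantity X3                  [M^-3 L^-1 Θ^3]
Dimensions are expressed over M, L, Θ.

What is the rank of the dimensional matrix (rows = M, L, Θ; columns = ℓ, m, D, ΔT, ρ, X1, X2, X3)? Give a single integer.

3

Write exponents as rows M,L,Θ / cols ℓ,m,D,ΔT,ρ,X1,X2,X3:
  M: [ 0  1  0  0  1  0  2 -3]
  L: [ 1  0  1  0 -3  2 -3 -1]
  Θ: [ 0  0  0  1  0  0 -3  3]
RREF → pivots at {ℓ,m,ΔT} ⇒ r = 3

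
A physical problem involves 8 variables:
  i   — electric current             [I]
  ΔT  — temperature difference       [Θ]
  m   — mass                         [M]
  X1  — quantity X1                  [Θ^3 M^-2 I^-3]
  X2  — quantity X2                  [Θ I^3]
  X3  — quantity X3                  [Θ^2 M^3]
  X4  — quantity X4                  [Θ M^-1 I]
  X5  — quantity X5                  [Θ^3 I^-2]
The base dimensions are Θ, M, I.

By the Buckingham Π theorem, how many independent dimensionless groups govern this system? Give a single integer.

5

Exponent matrix [Θ,M,I] × [i,ΔT,m,X1,X2,X3,X4,X5]:
  Θ: [ 0  1  0  3  1  2  1  3]
  M: [ 0  0  1 -2  0  3 -1  0]
  I: [ 1  0  0 -3  3  0  1 -2]
RREF → pivots at {i,ΔT,m} ⇒ r = 3
n=8, r=3 ⇒ 5 dimensionless groups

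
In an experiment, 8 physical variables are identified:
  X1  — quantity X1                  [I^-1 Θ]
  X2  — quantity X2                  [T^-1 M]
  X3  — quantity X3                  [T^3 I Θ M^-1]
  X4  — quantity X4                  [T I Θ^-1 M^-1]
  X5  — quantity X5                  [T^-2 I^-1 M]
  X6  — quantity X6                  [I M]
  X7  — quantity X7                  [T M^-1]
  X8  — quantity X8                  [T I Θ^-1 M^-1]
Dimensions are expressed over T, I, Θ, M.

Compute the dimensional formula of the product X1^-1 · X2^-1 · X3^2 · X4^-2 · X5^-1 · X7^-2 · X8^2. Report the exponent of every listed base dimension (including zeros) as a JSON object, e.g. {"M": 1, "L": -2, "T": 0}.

Dimensional matrix (T×I×Θ×M by X1×X2×X3×X4×X5×X6×X7×X8):
  T: [ 0 -1  3  1 -2  0  1  1]
  I: [-1  0  1  1 -1  1  0  1]
  Θ: [ 1  0  1 -1  0  0  0 -1]
  M: [ 0  1 -1 -1  1  1 -1 -1]
  [T]: (-1)·0+(-1)·-1+(2)·3+(-2)·1+(-1)·-2+(-2)·1+(2)·1 = 7
  [I]: (-1)·-1+(-1)·0+(2)·1+(-2)·1+(-1)·-1+(-2)·0+(2)·1 = 4
  [Θ]: (-1)·1+(-1)·0+(2)·1+(-2)·-1+(-1)·0+(-2)·0+(2)·-1 = 1
  [M]: (-1)·0+(-1)·1+(2)·-1+(-2)·-1+(-1)·1+(-2)·-1+(2)·-1 = -2
⇒ T^7 I^4 Θ M^-2

{"T": 7, "I": 4, "Θ": 1, "M": -2}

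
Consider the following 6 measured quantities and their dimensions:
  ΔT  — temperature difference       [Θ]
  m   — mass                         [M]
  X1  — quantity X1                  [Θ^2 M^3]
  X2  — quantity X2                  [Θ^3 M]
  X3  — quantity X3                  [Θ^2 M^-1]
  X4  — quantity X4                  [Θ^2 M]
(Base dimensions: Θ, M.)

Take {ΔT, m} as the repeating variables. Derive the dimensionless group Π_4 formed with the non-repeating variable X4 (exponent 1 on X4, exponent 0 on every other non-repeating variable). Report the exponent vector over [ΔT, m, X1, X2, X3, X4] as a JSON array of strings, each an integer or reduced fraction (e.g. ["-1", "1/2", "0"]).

Dimensional matrix (Θ×M by ΔT×m×X1×X2×X3×X4):
  Θ: [ 1  0  2  3  2  2]
  M: [ 0  1  3  1 -1  1]
Row reduction gives pivot columns ΔT,m; rank = 2
Repeat: ΔT,m; free: X1,X2,X3,X4
RREF:
  r0: [   1    0    2    3    2    2]
  r1: [   0    1    3    1   -1    1]
Fix exponent of X4 at 1, X1 at 0, X2 at 0, X3 at 0; solve each RREF row for its pivot's exponent:
  r0: exp(ΔT) + (2)·1 = 0 ⇒ exp(ΔT) = -2
  r1: exp(m) + (1)·1 = 0 ⇒ exp(m) = -1
Π_4 = ΔT^-2 · m^-1 · X4

["-2", "-1", "0", "0", "0", "1"]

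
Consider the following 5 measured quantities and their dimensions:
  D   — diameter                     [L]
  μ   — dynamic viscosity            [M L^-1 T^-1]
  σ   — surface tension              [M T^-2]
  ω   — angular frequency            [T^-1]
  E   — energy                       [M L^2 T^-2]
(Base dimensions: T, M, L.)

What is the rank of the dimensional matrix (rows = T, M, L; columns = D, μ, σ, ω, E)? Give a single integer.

3

Write exponents as rows T,M,L / cols D,μ,σ,ω,E:
  T: [ 0 -1 -2 -1 -2]
  M: [ 0  1  1  0  1]
  L: [ 1 -1  0  0  2]
Echelon form has 3 nonzero rows (pivots: D,μ,σ)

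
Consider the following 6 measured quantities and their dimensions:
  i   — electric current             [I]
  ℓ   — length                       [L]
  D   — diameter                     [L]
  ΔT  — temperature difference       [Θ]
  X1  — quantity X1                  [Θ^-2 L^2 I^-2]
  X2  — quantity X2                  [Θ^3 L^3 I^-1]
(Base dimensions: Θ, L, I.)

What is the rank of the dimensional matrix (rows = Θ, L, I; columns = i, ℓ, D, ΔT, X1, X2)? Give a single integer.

Exponent matrix [Θ,L,I] × [i,ℓ,D,ΔT,X1,X2]:
  Θ: [ 0  0  0  1 -2  3]
  L: [ 0  1  1  0  2  3]
  I: [ 1  0  0  0 -2 -1]
Row reduction gives pivot columns i,ℓ,ΔT; rank = 3

3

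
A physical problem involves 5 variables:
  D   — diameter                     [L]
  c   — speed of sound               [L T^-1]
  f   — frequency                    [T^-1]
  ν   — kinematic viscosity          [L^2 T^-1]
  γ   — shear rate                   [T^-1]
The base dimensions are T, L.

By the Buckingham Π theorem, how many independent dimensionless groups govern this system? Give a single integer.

Write exponents as rows T,L / cols D,c,f,ν,γ:
  T: [ 0 -1 -1 -1 -1]
  L: [ 1  1  0  2  0]
Echelon form has 2 nonzero rows (pivots: D,c)
n=5, r=2 ⇒ 3 dimensionless groups

3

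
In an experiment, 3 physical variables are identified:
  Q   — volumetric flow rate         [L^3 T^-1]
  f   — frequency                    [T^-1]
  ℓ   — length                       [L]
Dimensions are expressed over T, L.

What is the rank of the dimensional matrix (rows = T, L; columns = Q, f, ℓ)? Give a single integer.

2

Write exponents as rows T,L / cols Q,f,ℓ:
  T: [-1 -1  0]
  L: [ 3  0  1]
RREF → pivots at {Q,f} ⇒ r = 2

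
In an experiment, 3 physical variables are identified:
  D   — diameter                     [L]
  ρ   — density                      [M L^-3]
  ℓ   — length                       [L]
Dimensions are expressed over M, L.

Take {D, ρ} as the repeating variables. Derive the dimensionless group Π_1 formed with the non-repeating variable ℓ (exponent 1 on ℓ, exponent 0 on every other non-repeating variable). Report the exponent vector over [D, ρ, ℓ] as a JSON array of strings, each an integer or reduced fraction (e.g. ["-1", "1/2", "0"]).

Dimensional matrix (M×L by D×ρ×ℓ):
  M: [ 0  1  0]
  L: [ 1 -3  1]
Row reduction gives pivot columns D,ρ; rank = 2
Repeat: D,ρ; free: ℓ
RREF:
  r0: [   1    0    1]
  r1: [   0    1    0]
Fix exponent of ℓ at 1; solve each RREF row for its pivot's exponent:
  r0: exp(D) + (1)·1 = 0 ⇒ exp(D) = -1
  r1: exp(ρ) + (0)·1 = 0 ⇒ exp(ρ) = 0
Π_1 = D^-1 · ℓ

["-1", "0", "1"]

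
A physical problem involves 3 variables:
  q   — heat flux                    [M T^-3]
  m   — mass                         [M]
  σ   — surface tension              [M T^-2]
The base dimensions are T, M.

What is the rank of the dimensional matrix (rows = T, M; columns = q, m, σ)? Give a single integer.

Exponent matrix [T,M] × [q,m,σ]:
  T: [-3  0 -2]
  M: [ 1  1  1]
Row reduction gives pivot columns q,m; rank = 2

2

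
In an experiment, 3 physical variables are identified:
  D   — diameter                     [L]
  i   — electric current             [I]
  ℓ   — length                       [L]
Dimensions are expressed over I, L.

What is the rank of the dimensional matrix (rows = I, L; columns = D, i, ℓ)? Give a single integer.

Exponent matrix [I,L] × [D,i,ℓ]:
  I: [ 0  1  0]
  L: [ 1  0  1]
Row reduction gives pivot columns D,i; rank = 2

2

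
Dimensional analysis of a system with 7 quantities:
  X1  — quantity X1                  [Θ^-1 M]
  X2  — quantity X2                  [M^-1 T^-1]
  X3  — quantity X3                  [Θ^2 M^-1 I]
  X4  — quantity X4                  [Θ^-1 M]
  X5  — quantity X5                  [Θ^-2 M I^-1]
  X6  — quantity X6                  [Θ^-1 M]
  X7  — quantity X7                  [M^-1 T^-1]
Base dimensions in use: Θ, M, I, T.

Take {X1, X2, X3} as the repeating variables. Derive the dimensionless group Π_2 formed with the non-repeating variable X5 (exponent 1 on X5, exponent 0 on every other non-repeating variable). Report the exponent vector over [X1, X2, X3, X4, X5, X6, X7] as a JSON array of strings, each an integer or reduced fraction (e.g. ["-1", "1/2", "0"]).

["0", "0", "1", "0", "1", "0", "0"]

Write exponents as rows Θ,M,I,T / cols X1,X2,X3,X4,X5,X6,X7:
  Θ: [-1  0  2 -1 -2 -1  0]
  M: [ 1 -1 -1  1  1  1 -1]
  I: [ 0  0  1  0 -1  0  0]
  T: [ 0 -1  0  0  0  0 -1]
Echelon form has 3 nonzero rows (pivots: X1,X2,X3)
Repeat: X1,X2,X3; free: X4,X5,X6,X7
RREF:
  r0: [   1    0    0    1    0    1    0]
  r1: [   0    1    0    0    0    0    1]
  r2: [   0    0    1    0   -1    0    0]
  r3: [   0    0    0    0    0    0    0]
Fix exponent of X5 at 1, X4 at 0, X6 at 0, X7 at 0; solve each RREF row for its pivot's exponent:
  r0: exp(X1) + (0)·1 = 0 ⇒ exp(X1) = 0
  r1: exp(X2) + (0)·1 = 0 ⇒ exp(X2) = 0
  r2: exp(X3) + (-1)·1 = 0 ⇒ exp(X3) = 1
Π_2 = X3 · X5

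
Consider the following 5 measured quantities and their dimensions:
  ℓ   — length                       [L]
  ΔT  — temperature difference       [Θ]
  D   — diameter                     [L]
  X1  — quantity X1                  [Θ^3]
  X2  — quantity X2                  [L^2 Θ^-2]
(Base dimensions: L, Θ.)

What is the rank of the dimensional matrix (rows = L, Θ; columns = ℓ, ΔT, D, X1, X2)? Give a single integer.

Dimensional matrix (L×Θ by ℓ×ΔT×D×X1×X2):
  L: [ 1  0  1  0  2]
  Θ: [ 0  1  0  3 -2]
Echelon form has 2 nonzero rows (pivots: ℓ,ΔT)

2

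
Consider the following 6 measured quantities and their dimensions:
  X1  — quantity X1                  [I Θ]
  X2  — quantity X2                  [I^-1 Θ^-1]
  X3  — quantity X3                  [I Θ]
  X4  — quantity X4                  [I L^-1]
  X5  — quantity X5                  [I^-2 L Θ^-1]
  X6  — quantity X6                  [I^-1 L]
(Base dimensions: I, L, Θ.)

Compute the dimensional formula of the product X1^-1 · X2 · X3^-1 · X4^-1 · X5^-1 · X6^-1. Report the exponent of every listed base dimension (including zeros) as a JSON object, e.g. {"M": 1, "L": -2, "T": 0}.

Write exponents as rows I,L,Θ / cols X1,X2,X3,X4,X5,X6:
  I: [ 1 -1  1  1 -2 -1]
  L: [ 0  0  0 -1  1  1]
  Θ: [ 1 -1  1  0 -1  0]
  [I]: (-1)·1+(1)·-1+(-1)·1+(-1)·1+(-1)·-2+(-1)·-1 = -1
  [L]: (-1)·0+(1)·0+(-1)·0+(-1)·-1+(-1)·1+(-1)·1 = -1
  [Θ]: (-1)·1+(1)·-1+(-1)·1+(-1)·0+(-1)·-1+(-1)·0 = -2
⇒ I^-1 L^-1 Θ^-2

{"I": -1, "L": -1, "Θ": -2}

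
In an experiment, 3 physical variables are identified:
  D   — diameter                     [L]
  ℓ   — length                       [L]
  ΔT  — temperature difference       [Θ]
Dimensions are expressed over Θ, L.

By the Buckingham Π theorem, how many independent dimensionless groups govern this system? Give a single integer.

1

Dimensional matrix (Θ×L by D×ℓ×ΔT):
  Θ: [ 0  0  1]
  L: [ 1  1  0]
RREF → pivots at {D,ΔT} ⇒ r = 2
Π count = n − r = 3 − 2 = 1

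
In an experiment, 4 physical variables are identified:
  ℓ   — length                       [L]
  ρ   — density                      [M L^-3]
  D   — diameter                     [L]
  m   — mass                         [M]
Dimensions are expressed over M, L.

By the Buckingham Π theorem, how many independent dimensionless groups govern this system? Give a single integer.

Write exponents as rows M,L / cols ℓ,ρ,D,m:
  M: [ 0  1  0  1]
  L: [ 1 -3  1  0]
Row reduction gives pivot columns ℓ,ρ; rank = 2
4 vars − rank 2 = 2 Π groups

2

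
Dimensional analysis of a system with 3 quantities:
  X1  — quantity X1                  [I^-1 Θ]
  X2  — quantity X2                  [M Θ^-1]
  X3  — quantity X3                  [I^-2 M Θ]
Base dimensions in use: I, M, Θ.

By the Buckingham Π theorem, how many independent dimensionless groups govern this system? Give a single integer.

Dimensional matrix (I×M×Θ by X1×X2×X3):
  I: [-1  0 -2]
  M: [ 0  1  1]
  Θ: [ 1 -1  1]
RREF → pivots at {X1,X2} ⇒ r = 2
n=3, r=2 ⇒ 1 dimensionless group

1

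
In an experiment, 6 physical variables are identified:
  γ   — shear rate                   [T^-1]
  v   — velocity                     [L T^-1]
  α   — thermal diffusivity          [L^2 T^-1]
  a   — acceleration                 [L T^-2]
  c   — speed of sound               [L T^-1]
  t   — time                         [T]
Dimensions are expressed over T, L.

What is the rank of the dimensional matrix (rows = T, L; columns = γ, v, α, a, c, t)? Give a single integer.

Write exponents as rows T,L / cols γ,v,α,a,c,t:
  T: [-1 -1 -1 -2 -1  1]
  L: [ 0  1  2  1  1  0]
Echelon form has 2 nonzero rows (pivots: γ,v)

2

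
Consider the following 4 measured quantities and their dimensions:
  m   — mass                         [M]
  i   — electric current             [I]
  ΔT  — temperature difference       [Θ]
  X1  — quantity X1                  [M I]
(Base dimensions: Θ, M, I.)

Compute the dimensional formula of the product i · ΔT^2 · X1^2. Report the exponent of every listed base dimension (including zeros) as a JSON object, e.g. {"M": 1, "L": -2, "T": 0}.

{"Θ": 2, "M": 2, "I": 3}

Exponent matrix [Θ,M,I] × [m,i,ΔT,X1]:
  Θ: [ 0  0  1  0]
  M: [ 1  0  0  1]
  I: [ 0  1  0  1]
  [Θ]: (1)·0+(2)·1+(2)·0 = 2
  [M]: (1)·0+(2)·0+(2)·1 = 2
  [I]: (1)·1+(2)·0+(2)·1 = 3
⇒ Θ^2 M^2 I^3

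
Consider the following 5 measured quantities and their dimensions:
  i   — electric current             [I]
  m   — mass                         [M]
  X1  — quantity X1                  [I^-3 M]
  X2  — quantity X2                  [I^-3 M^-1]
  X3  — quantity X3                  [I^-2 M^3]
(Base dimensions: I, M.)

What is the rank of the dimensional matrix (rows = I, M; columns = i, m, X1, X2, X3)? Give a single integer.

2

Dimensional matrix (I×M by i×m×X1×X2×X3):
  I: [ 1  0 -3 -3 -2]
  M: [ 0  1  1 -1  3]
RREF → pivots at {i,m} ⇒ r = 2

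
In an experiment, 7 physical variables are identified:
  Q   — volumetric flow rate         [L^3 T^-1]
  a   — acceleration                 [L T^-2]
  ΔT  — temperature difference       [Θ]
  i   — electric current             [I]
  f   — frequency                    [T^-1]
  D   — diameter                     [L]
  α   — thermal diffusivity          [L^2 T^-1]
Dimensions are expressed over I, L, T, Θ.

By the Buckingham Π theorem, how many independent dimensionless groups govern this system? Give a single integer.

Write exponents as rows I,L,T,Θ / cols Q,a,ΔT,i,f,D,α:
  I: [ 0  0  0  1  0  0  0]
  L: [ 3  1  0  0  0  1  2]
  T: [-1 -2  0  0 -1  0 -1]
  Θ: [ 0  0  1  0  0  0  0]
RREF → pivots at {Q,a,ΔT,i} ⇒ r = 4
7 vars − rank 4 = 3 Π groups

3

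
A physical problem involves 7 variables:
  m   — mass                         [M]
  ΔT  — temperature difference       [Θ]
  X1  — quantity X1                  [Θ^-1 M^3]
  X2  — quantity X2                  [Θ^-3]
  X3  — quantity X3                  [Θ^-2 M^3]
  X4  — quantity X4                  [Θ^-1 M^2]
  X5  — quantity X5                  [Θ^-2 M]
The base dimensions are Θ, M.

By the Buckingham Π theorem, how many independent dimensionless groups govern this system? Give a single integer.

5

Exponent matrix [Θ,M] × [m,ΔT,X1,X2,X3,X4,X5]:
  Θ: [ 0  1 -1 -3 -2 -1 -2]
  M: [ 1  0  3  0  3  2  1]
RREF → pivots at {m,ΔT} ⇒ r = 2
7 vars − rank 2 = 5 Π groups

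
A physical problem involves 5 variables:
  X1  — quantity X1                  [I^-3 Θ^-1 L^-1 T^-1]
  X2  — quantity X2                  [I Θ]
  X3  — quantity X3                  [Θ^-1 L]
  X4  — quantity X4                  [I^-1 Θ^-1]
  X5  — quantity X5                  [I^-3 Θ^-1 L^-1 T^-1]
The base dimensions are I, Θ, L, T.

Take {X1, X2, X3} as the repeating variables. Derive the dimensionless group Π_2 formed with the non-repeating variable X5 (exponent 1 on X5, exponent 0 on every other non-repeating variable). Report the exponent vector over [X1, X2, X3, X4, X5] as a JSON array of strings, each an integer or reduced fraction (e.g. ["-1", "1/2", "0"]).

["-1", "0", "0", "0", "1"]

Write exponents as rows I,Θ,L,T / cols X1,X2,X3,X4,X5:
  I: [-3  1  0 -1 -3]
  Θ: [-1  1 -1 -1 -1]
  L: [-1  0  1  0 -1]
  T: [-1  0  0  0 -1]
Row reduction gives pivot columns X1,X2,X3; rank = 3
Repeat: X1,X2,X3; free: X4,X5
RREF:
  r0: [   1    0    0    0    1]
  r1: [   0    1    0   -1    0]
  r2: [   0    0    1    0    0]
  r3: [   0    0    0    0    0]
Fix exponent of X5 at 1, X4 at 0; solve each RREF row for its pivot's exponent:
  r0: exp(X1) + (1)·1 = 0 ⇒ exp(X1) = -1
  r1: exp(X2) + (0)·1 = 0 ⇒ exp(X2) = 0
  r2: exp(X3) + (0)·1 = 0 ⇒ exp(X3) = 0
Π_2 = X1^-1 · X5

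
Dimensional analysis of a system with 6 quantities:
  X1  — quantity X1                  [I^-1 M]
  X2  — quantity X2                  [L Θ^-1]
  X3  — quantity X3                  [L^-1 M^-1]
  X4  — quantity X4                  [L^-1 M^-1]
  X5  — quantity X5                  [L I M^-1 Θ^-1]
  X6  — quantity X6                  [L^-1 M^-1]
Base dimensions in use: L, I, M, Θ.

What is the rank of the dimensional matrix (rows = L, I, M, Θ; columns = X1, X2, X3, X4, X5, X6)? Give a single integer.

3

Dimensional matrix (L×I×M×Θ by X1×X2×X3×X4×X5×X6):
  L: [ 0  1 -1 -1  1 -1]
  I: [-1  0  0  0  1  0]
  M: [ 1  0 -1 -1 -1 -1]
  Θ: [ 0 -1  0  0 -1  0]
Row reduction gives pivot columns X1,X2,X3; rank = 3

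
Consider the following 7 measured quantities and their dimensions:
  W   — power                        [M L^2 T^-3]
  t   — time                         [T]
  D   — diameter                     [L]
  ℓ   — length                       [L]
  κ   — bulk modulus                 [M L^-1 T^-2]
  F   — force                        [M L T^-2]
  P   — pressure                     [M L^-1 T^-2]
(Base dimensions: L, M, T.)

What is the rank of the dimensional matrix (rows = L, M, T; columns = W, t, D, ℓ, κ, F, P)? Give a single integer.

3

Dimensional matrix (L×M×T by W×t×D×ℓ×κ×F×P):
  L: [ 2  0  1  1 -1  1 -1]
  M: [ 1  0  0  0  1  1  1]
  T: [-3  1  0  0 -2 -2 -2]
Echelon form has 3 nonzero rows (pivots: W,t,D)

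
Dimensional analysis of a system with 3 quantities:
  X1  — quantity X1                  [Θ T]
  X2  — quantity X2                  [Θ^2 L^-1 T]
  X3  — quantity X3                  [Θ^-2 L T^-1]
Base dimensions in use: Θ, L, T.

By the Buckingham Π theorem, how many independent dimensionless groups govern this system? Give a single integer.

Dimensional matrix (Θ×L×T by X1×X2×X3):
  Θ: [ 1  2 -2]
  L: [ 0 -1  1]
  T: [ 1  1 -1]
Echelon form has 2 nonzero rows (pivots: X1,X2)
Π count = n − r = 3 − 2 = 1

1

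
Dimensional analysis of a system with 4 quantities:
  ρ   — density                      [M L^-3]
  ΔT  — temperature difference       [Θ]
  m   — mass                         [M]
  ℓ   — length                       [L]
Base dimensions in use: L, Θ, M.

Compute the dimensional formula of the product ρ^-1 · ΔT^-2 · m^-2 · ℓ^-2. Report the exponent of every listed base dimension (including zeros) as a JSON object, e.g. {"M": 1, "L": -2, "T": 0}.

Dimensional matrix (L×Θ×M by ρ×ΔT×m×ℓ):
  L: [-3  0  0  1]
  Θ: [ 0  1  0  0]
  M: [ 1  0  1  0]
  [L]: (-1)·-3+(-2)·0+(-2)·0+(-2)·1 = 1
  [Θ]: (-1)·0+(-2)·1+(-2)·0+(-2)·0 = -2
  [M]: (-1)·1+(-2)·0+(-2)·1+(-2)·0 = -3
⇒ L Θ^-2 M^-3

{"L": 1, "Θ": -2, "M": -3}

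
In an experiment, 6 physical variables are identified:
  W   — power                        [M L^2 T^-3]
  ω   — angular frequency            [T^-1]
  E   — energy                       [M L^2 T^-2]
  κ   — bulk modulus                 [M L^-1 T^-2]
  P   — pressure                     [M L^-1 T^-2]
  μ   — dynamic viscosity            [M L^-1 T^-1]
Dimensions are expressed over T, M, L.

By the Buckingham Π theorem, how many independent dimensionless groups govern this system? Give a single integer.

3

Write exponents as rows T,M,L / cols W,ω,E,κ,P,μ:
  T: [-3 -1 -2 -2 -2 -1]
  M: [ 1  0  1  1  1  1]
  L: [ 2  0  2 -1 -1 -1]
RREF → pivots at {W,ω,κ} ⇒ r = 3
Π count = n − r = 6 − 3 = 3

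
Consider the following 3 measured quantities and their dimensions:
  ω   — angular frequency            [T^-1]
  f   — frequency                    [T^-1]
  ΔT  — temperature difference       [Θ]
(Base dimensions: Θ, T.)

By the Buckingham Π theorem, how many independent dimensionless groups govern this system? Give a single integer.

1

Exponent matrix [Θ,T] × [ω,f,ΔT]:
  Θ: [ 0  0  1]
  T: [-1 -1  0]
Row reduction gives pivot columns ω,ΔT; rank = 2
Π count = n − r = 3 − 2 = 1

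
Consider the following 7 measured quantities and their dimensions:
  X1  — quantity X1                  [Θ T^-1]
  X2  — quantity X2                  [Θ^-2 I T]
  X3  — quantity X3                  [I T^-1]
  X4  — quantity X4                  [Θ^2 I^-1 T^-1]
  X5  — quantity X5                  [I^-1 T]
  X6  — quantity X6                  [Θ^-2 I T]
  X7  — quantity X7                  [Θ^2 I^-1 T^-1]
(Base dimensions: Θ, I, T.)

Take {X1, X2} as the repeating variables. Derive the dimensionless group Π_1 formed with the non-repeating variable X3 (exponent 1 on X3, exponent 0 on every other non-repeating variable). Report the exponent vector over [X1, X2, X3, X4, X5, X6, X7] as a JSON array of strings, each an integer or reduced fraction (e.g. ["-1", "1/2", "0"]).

["-2", "-1", "1", "0", "0", "0", "0"]

Exponent matrix [Θ,I,T] × [X1,X2,X3,X4,X5,X6,X7]:
  Θ: [ 1 -2  0  2  0 -2  2]
  I: [ 0  1  1 -1 -1  1 -1]
  T: [-1  1 -1 -1  1  1 -1]
Row reduction gives pivot columns X1,X2; rank = 2
Pivot set = {X1,X2}, free = {X3,X4,X5,X6,X7}
RREF:
  r0: [   1    0    2    0   -2    0    0]
  r1: [   0    1    1   -1   -1    1   -1]
  r2: [   0    0    0    0    0    0    0]
Fix exponent of X3 at 1, X4 at 0, X5 at 0, X6 at 0, X7 at 0; solve each RREF row for its pivot's exponent:
  r0: exp(X1) + (2)·1 = 0 ⇒ exp(X1) = -2
  r1: exp(X2) + (1)·1 = 0 ⇒ exp(X2) = -1
Π_1 = X1^-2 · X2^-1 · X3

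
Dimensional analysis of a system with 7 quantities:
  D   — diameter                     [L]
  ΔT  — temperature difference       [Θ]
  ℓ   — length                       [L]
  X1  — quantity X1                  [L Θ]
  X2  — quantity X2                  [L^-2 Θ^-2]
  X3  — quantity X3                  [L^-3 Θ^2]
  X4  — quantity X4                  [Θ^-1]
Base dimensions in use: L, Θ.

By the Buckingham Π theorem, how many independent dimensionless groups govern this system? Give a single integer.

5

Dimensional matrix (L×Θ by D×ΔT×ℓ×X1×X2×X3×X4):
  L: [ 1  0  1  1 -2 -3  0]
  Θ: [ 0  1  0  1 -2  2 -1]
Row reduction gives pivot columns D,ΔT; rank = 2
n=7, r=2 ⇒ 5 dimensionless groups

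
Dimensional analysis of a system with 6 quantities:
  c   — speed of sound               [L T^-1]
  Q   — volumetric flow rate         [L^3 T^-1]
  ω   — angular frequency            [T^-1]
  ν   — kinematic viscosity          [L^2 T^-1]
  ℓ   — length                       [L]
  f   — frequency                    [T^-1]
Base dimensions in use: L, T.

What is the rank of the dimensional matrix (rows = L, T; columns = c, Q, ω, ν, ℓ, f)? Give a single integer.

2

Exponent matrix [L,T] × [c,Q,ω,ν,ℓ,f]:
  L: [ 1  3  0  2  1  0]
  T: [-1 -1 -1 -1  0 -1]
RREF → pivots at {c,Q} ⇒ r = 2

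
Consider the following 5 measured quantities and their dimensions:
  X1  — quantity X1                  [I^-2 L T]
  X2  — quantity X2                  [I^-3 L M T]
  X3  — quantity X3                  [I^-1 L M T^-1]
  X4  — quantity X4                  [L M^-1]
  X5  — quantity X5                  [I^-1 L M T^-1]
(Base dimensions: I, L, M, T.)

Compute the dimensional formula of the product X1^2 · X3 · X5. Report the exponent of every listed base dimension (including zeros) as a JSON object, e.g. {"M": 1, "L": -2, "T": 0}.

{"I": -6, "L": 4, "M": 2, "T": 0}

Exponent matrix [I,L,M,T] × [X1,X2,X3,X4,X5]:
  I: [-2 -3 -1  0 -1]
  L: [ 1  1  1  1  1]
  M: [ 0  1  1 -1  1]
  T: [ 1  1 -1  0 -1]
  [I]: (2)·-2+(1)·-1+(1)·-1 = -6
  [L]: (2)·1+(1)·1+(1)·1 = 4
  [M]: (2)·0+(1)·1+(1)·1 = 2
  [T]: (2)·1+(1)·-1+(1)·-1 = 0
⇒ I^-6 L^4 M^2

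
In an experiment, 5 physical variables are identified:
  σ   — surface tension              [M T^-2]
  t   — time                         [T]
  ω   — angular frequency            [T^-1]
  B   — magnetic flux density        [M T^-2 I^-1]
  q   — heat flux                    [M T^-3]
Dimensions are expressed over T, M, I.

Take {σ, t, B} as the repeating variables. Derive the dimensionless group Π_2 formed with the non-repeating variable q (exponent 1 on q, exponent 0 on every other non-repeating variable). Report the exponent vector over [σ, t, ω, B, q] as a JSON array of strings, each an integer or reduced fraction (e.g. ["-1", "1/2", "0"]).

Exponent matrix [T,M,I] × [σ,t,ω,B,q]:
  T: [-2  1 -1 -2 -3]
  M: [ 1  0  0  1  1]
  I: [ 0  0  0 -1  0]
Echelon form has 3 nonzero rows (pivots: σ,t,B)
Repeat: σ,t,B; free: ω,q
RREF:
  r0: [   1    0    0    0    1]
  r1: [   0    1   -1    0   -1]
  r2: [   0    0    0    1    0]
Fix exponent of q at 1, ω at 0; solve each RREF row for its pivot's exponent:
  r0: exp(σ) + (1)·1 = 0 ⇒ exp(σ) = -1
  r1: exp(t) + (-1)·1 = 0 ⇒ exp(t) = 1
  r2: exp(B) + (0)·1 = 0 ⇒ exp(B) = 0
Π_2 = σ^-1 · t · q

["-1", "1", "0", "0", "1"]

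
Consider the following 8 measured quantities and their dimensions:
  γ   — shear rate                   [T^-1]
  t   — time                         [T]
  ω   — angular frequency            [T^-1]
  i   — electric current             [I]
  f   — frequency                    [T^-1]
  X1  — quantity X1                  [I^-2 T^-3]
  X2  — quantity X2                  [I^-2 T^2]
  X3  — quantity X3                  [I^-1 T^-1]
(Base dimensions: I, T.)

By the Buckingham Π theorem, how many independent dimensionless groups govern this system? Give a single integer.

Dimensional matrix (I×T by γ×t×ω×i×f×X1×X2×X3):
  I: [ 0  0  0  1  0 -2 -2 -1]
  T: [-1  1 -1  0 -1 -3  2 -1]
RREF → pivots at {γ,i} ⇒ r = 2
n=8, r=2 ⇒ 6 dimensionless groups

6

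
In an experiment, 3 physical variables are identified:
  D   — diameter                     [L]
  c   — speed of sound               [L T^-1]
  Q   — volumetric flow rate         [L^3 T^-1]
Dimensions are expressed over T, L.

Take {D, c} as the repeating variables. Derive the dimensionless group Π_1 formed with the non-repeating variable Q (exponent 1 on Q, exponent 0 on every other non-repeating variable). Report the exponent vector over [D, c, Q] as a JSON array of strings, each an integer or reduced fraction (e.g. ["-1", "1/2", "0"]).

Exponent matrix [T,L] × [D,c,Q]:
  T: [ 0 -1 -1]
  L: [ 1  1  3]
Row reduction gives pivot columns D,c; rank = 2
Pivot set = {D,c}, free = {Q}
RREF:
  r0: [   1    0    2]
  r1: [   0    1    1]
Fix exponent of Q at 1; solve each RREF row for its pivot's exponent:
  r0: exp(D) + (2)·1 = 0 ⇒ exp(D) = -2
  r1: exp(c) + (1)·1 = 0 ⇒ exp(c) = -1
Π_1 = D^-2 · c^-1 · Q

["-2", "-1", "1"]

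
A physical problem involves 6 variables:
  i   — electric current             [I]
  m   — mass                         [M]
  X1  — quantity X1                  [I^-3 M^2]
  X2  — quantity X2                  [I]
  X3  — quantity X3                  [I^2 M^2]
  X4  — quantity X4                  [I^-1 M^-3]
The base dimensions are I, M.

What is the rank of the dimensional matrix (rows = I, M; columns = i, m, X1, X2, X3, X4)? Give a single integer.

2

Dimensional matrix (I×M by i×m×X1×X2×X3×X4):
  I: [ 1  0 -3  1  2 -1]
  M: [ 0  1  2  0  2 -3]
Row reduction gives pivot columns i,m; rank = 2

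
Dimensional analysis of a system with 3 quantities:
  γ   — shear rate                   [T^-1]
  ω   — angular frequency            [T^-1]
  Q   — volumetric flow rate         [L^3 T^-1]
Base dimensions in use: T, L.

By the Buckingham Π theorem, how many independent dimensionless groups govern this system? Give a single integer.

Dimensional matrix (T×L by γ×ω×Q):
  T: [-1 -1 -1]
  L: [ 0  0  3]
Echelon form has 2 nonzero rows (pivots: γ,Q)
3 vars − rank 2 = 1 Π group

1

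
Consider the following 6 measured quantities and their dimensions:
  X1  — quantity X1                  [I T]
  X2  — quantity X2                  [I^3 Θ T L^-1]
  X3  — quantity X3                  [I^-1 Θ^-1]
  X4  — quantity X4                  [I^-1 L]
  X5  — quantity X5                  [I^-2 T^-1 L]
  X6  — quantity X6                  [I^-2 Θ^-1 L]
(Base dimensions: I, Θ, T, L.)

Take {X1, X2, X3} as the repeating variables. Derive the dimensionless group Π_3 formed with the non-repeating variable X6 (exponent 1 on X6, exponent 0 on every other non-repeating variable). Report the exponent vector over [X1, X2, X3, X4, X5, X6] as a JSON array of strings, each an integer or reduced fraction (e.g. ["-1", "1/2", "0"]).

["-1", "1", "0", "0", "0", "1"]

Write exponents as rows I,Θ,T,L / cols X1,X2,X3,X4,X5,X6:
  I: [ 1  3 -1 -1 -2 -2]
  Θ: [ 0  1 -1  0  0 -1]
  T: [ 1  1  0  0 -1  0]
  L: [ 0 -1  0  1  1  1]
Echelon form has 3 nonzero rows (pivots: X1,X2,X3)
Repeat: X1,X2,X3; free: X4,X5,X6
RREF:
  r0: [   1    0    0    1    0    1]
  r1: [   0    1    0   -1   -1   -1]
  r2: [   0    0    1   -1   -1    0]
  r3: [   0    0    0    0    0    0]
Fix exponent of X6 at 1, X4 at 0, X5 at 0; solve each RREF row for its pivot's exponent:
  r0: exp(X1) + (1)·1 = 0 ⇒ exp(X1) = -1
  r1: exp(X2) + (-1)·1 = 0 ⇒ exp(X2) = 1
  r2: exp(X3) + (0)·1 = 0 ⇒ exp(X3) = 0
Π_3 = X1^-1 · X2 · X6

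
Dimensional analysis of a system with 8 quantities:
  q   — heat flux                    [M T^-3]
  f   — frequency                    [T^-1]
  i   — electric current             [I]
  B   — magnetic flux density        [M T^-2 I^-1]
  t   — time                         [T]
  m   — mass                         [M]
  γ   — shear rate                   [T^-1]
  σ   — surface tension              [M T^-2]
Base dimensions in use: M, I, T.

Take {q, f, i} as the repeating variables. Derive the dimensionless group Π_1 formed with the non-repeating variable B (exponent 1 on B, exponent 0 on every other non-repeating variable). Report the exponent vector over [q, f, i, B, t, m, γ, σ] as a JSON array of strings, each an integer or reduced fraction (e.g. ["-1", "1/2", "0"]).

Exponent matrix [M,I,T] × [q,f,i,B,t,m,γ,σ]:
  M: [ 1  0  0  1  0  1  0  1]
  I: [ 0  0  1 -1  0  0  0  0]
  T: [-3 -1  0 -2  1  0 -1 -2]
RREF → pivots at {q,f,i} ⇒ r = 3
Pivot set = {q,f,i}, free = {B,t,m,γ,σ}
RREF:
  r0: [   1    0    0    1    0    1    0    1]
  r1: [   0    1    0   -1   -1   -3    1   -1]
  r2: [   0    0    1   -1    0    0    0    0]
Fix exponent of B at 1, t at 0, m at 0, γ at 0, σ at 0; solve each RREF row for its pivot's exponent:
  r0: exp(q) + (1)·1 = 0 ⇒ exp(q) = -1
  r1: exp(f) + (-1)·1 = 0 ⇒ exp(f) = 1
  r2: exp(i) + (-1)·1 = 0 ⇒ exp(i) = 1
Π_1 = q^-1 · f · i · B

["-1", "1", "1", "1", "0", "0", "0", "0"]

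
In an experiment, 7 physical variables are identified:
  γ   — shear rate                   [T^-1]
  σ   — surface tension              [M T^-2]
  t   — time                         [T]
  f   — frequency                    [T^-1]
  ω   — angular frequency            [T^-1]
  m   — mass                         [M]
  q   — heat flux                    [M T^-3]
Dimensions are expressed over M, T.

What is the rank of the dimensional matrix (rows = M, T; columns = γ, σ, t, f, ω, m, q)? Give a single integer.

Dimensional matrix (M×T by γ×σ×t×f×ω×m×q):
  M: [ 0  1  0  0  0  1  1]
  T: [-1 -2  1 -1 -1  0 -3]
RREF → pivots at {γ,σ} ⇒ r = 2

2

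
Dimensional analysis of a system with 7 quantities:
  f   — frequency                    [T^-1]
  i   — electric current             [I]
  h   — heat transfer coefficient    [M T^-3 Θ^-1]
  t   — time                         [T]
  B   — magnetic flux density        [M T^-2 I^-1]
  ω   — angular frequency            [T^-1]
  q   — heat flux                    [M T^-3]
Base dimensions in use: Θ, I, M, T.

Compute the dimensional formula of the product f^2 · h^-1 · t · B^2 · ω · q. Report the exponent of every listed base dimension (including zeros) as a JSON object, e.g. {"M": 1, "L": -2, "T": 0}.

Exponent matrix [Θ,I,M,T] × [f,i,h,t,B,ω,q]:
  Θ: [ 0  0 -1  0  0  0  0]
  I: [ 0  1  0  0 -1  0  0]
  M: [ 0  0  1  0  1  0  1]
  T: [-1  0 -3  1 -2 -1 -3]
  [Θ]: (2)·0+(-1)·-1+(1)·0+(2)·0+(1)·0+(1)·0 = 1
  [I]: (2)·0+(-1)·0+(1)·0+(2)·-1+(1)·0+(1)·0 = -2
  [M]: (2)·0+(-1)·1+(1)·0+(2)·1+(1)·0+(1)·1 = 2
  [T]: (2)·-1+(-1)·-3+(1)·1+(2)·-2+(1)·-1+(1)·-3 = -6
⇒ Θ I^-2 M^2 T^-6

{"Θ": 1, "I": -2, "M": 2, "T": -6}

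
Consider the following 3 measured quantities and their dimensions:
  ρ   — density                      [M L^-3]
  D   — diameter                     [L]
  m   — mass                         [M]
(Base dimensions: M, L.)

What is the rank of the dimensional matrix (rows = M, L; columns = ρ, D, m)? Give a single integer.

Dimensional matrix (M×L by ρ×D×m):
  M: [ 1  0  1]
  L: [-3  1  0]
Echelon form has 2 nonzero rows (pivots: ρ,D)

2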